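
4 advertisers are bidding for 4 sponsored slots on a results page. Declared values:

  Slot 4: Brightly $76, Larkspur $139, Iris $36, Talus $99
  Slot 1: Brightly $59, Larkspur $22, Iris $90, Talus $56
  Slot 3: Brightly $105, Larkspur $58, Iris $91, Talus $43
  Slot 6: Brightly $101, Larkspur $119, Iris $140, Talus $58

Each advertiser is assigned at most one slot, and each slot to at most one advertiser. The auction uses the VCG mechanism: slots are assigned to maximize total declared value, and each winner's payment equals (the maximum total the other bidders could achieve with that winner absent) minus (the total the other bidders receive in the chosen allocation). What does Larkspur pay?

Larkspur pays $43.

Efficient allocation: Brightly→Slot 3 ($105), Larkspur→Slot 4 ($139), Iris→Slot 6 ($140), Talus→Slot 1 ($56); total welfare W = $440.
Larkspur receives Slot 4 at value $139, so the others get W − 139 = $301.
Without Larkspur: best allocation of the remaining 3 bidders over all 4 slots is Brightly→Slot 3 ($105), Iris→Slot 6 ($140), Talus→Slot 4 ($99), total $344.
VCG payment = (others' best without Larkspur) − (others' welfare with Larkspur) = 344 − 301 = $43.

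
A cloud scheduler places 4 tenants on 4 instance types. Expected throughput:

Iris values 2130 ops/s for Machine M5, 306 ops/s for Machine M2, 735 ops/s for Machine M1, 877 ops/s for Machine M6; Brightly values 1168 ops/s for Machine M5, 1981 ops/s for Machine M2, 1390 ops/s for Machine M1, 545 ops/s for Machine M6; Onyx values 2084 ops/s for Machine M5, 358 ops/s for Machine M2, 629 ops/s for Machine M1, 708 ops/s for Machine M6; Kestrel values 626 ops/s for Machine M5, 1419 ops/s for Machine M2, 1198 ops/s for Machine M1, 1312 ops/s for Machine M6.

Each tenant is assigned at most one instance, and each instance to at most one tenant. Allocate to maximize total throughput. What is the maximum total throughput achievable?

Maximum total: 6140 ops/s

Optimal: Iris→Machine M6 (877 ops/s), Brightly→Machine M2 (1981 ops/s), Onyx→Machine M5 (2084 ops/s), Kestrel→Machine M1 (1198 ops/s) — total 877+1981+2084+1198 = 6140 ops/s.
Max-entry greedy (repeatedly take the single best remaining cell) gives 6052 ops/s, worse by 88.
Swapping Onyx↔Kestrel (Onyx→Machine M1 629 ops/s, Kestrel→Machine M5 626 ops/s) loses 2027.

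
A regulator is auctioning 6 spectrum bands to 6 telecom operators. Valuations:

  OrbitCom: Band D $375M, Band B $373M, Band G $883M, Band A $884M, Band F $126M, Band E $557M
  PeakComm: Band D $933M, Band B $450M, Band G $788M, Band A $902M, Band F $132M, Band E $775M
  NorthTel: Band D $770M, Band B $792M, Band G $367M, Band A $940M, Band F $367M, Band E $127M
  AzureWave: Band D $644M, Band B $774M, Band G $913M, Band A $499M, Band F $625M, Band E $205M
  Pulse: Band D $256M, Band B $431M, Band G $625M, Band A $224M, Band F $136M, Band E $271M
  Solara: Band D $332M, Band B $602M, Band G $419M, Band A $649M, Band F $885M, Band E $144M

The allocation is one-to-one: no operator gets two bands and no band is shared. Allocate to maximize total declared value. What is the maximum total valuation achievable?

Optimal: OrbitCom→Band E ($557M), PeakComm→Band D ($933M), NorthTel→Band A ($940M), AzureWave→Band B ($774M), Pulse→Band G ($625M), Solara→Band F ($885M) — total 557+933+940+774+625+885 = $4714M.
Max-entry greedy (repeatedly take the single best remaining cell) gives $4659M, worse by 55.
No other one-to-one assignment exceeds $4714M.

Max total: $4714M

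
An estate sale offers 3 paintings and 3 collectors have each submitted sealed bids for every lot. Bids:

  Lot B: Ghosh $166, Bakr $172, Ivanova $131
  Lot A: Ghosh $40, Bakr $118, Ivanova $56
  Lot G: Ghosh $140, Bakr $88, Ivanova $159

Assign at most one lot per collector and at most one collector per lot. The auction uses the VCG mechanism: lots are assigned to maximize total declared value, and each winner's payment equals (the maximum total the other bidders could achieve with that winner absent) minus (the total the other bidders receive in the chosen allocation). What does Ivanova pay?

Ivanova pays $28.

Efficient allocation: Ghosh→Lot B ($166), Bakr→Lot A ($118), Ivanova→Lot G ($159); total welfare W = $443.
Ivanova receives Lot G at value $159, so the others get W − 159 = $284.
Without Ivanova: best allocation of the remaining 2 bidders over all 3 lots is Ghosh→Lot G ($140), Bakr→Lot B ($172), total $312.
VCG payment = (others' best without Ivanova) − (others' welfare with Ivanova) = 312 − 284 = $28.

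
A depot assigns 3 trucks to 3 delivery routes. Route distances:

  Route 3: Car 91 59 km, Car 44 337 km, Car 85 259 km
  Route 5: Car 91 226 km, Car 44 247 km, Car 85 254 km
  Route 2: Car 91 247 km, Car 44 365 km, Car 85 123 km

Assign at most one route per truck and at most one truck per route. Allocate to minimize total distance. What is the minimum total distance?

Minimum total: 429 km

This is the linear assignment problem.
Optimal: Car 91→Route 3 (59 km), Car 44→Route 5 (247 km), Car 85→Route 2 (123 km) — total 59+247+123 = 429 km.
Next-best assignment: Car 91→Route 3, Car 44→Route 2, Car 85→Route 5 = 678 km.
No other one-to-one assignment undercuts 429 km.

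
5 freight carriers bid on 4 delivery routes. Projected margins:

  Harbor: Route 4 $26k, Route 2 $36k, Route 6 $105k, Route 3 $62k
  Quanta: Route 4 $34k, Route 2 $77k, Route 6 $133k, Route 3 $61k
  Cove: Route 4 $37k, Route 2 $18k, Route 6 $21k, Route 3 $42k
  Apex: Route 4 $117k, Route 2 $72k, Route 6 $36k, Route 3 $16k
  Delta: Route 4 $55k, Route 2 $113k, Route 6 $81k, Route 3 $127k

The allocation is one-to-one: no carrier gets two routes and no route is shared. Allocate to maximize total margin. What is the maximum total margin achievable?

Max total: $426k

Optimal: Apex→Route 4 ($117k), Quanta→Route 2 ($77k), Harbor→Route 6 ($105k), Delta→Route 3 ($127k) — total 117+77+105+127 = $426k.
Every other assignment is strictly worse.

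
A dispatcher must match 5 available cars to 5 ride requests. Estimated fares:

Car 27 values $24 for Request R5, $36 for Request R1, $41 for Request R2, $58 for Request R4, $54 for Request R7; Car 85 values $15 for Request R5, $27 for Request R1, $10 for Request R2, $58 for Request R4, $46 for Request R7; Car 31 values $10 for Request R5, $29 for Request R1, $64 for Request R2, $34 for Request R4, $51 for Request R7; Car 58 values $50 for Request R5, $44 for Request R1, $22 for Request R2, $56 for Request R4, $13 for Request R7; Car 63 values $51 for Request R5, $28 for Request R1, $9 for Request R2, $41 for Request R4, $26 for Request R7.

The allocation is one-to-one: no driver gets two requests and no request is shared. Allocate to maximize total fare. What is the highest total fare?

This is a one-to-one assignment (maximum-weight bipartite matching).
Optimal: Car 27→Request R7 ($54), Car 85→Request R4 ($58), Car 31→Request R2 ($64), Car 58→Request R1 ($44), Car 63→Request R5 ($51) — total 54+58+64+44+51 = $271.
Row-greedy (each driver in turn takes its best remaining request) gives $246, worse by 25.
Every other assignment is strictly worse.

Max total: $271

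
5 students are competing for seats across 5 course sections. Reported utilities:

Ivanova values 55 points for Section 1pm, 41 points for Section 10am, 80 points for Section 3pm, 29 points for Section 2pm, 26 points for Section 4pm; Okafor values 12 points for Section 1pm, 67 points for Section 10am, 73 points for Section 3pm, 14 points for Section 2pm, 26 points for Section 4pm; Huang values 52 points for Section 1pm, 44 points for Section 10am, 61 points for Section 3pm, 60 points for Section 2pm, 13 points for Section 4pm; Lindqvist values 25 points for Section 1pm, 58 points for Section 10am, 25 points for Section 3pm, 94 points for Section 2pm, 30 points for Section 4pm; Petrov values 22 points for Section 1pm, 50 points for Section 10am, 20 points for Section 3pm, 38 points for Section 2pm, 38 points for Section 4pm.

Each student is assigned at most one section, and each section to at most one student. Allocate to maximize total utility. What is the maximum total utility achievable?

Max total: 331 points

Optimal: Ivanova→Section 3pm (80 points), Okafor→Section 10am (67 points), Huang→Section 1pm (52 points), Lindqvist→Section 2pm (94 points), Petrov→Section 4pm (38 points) — total 80+67+52+94+38 = 331 points.
Row-greedy (each student in turn takes its best remaining section) gives 259 points, worse by 72.
Next-best assignment: Ivanova→Section 1pm, Okafor→Section 10am, Huang→Section 3pm, Lindqvist→Section 2pm, Petrov→Section 4pm = 315 points.
Swapping Ivanova↔Lindqvist (Ivanova→Section 2pm 29 points, Lindqvist→Section 3pm 25 points) loses 120.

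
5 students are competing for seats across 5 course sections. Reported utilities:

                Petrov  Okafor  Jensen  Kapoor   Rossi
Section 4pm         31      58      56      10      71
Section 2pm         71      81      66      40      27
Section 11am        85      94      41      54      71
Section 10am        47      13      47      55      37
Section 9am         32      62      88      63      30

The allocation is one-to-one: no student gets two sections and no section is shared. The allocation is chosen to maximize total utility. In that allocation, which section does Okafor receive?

Okafor receives Section 2pm.

Treat this as an assignment problem: match each student to one section.
Optimal: Petrov→Section 11am (85 points), Okafor→Section 2pm (81 points), Jensen→Section 9am (88 points), Kapoor→Section 10am (55 points), Rossi→Section 4pm (71 points) — total 85+81+88+55+71 = 380 points.
Max-entry greedy (repeatedly take the single best remaining cell) gives 379 points, worse by 1.
Next-best assignment: Petrov→Section 2pm, Okafor→Section 11am, Jensen→Section 9am, Kapoor→Section 10am, Rossi→Section 4pm = 379 points.
Swapping Kapoor↔Jensen (Kapoor→Section 9am 63 points, Jensen→Section 10am 47 points) loses 33.
Checked against all permutations: 380 points is optimal.
Okafor's own top section is Section 11am (94 points), but forcing Okafor→Section 11am and reassigning the rest optimally gives only 379 points — worse by 1.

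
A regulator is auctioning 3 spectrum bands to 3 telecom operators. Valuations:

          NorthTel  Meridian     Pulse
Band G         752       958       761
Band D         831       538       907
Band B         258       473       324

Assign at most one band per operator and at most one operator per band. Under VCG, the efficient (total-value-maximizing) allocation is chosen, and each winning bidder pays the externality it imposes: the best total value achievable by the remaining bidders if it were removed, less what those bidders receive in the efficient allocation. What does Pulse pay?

Pulse pays $564M.

Efficient allocation: NorthTel→Band G ($752M), Meridian→Band B ($473M), Pulse→Band D ($907M); total welfare W = $2132M.
Pulse receives Band D at value $907M, so the others get W − 907 = $1225M.
Without Pulse: best allocation of the remaining 2 bidders over all 3 bands is NorthTel→Band D ($831M), Meridian→Band G ($958M), total $1789M.
VCG payment = (others' best without Pulse) − (others' welfare with Pulse) = 1789 − 1225 = $564M.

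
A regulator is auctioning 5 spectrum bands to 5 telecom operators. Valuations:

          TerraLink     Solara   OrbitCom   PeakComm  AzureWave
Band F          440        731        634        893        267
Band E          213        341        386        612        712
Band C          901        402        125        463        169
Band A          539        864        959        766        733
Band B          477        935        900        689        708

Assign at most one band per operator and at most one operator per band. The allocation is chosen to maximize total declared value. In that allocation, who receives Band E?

Optimal: TerraLink→Band C ($901M), Solara→Band B ($935M), OrbitCom→Band A ($959M), PeakComm→Band F ($893M), AzureWave→Band E ($712M) — total 901+935+959+893+712 = $4400M.
Next-best assignment: TerraLink→Band C, Solara→Band A, OrbitCom→Band B, PeakComm→Band F, AzureWave→Band E = $4270M.
Swapping Solara↔AzureWave (Solara→Band E $341M, AzureWave→Band B $708M) loses 598.
No other one-to-one assignment exceeds $4400M.
AzureWave's own top band is Band A ($733M), but forcing AzureWave→Band A and reassigning the rest optimally gives only $3877M — worse by 523.

AzureWave receives Band E.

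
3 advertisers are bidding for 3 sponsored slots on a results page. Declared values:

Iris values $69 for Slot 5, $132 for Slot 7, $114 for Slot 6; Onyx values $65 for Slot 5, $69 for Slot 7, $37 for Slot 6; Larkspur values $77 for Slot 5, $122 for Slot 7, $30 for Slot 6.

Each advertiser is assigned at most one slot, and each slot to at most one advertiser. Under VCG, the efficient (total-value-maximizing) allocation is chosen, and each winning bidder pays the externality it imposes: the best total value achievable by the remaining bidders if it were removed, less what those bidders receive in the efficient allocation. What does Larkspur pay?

Larkspur pays $18.

Efficient allocation: Iris→Slot 6 ($114), Onyx→Slot 5 ($65), Larkspur→Slot 7 ($122); total welfare W = $301.
Larkspur receives Slot 7 at value $122, so the others get W − 122 = $179.
Without Larkspur: best allocation of the remaining 2 bidders over all 3 slots is Iris→Slot 7 ($132), Onyx→Slot 5 ($65), total $197.
VCG payment = (others' best without Larkspur) − (others' welfare with Larkspur) = 197 − 179 = $18.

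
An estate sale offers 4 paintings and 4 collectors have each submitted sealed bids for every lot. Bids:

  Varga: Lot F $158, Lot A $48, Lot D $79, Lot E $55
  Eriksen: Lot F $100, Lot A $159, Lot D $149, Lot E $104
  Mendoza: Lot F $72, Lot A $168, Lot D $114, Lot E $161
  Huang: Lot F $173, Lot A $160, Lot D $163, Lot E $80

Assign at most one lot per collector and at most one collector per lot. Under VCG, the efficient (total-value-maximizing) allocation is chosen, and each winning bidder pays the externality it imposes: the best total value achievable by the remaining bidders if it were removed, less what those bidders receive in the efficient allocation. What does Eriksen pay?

Efficient allocation: Varga→Lot F ($158), Eriksen→Lot A ($159), Mendoza→Lot E ($161), Huang→Lot D ($163); total welfare W = $641.
Eriksen receives Lot A at value $159, so the others get W − 159 = $482.
Without Eriksen: best allocation of the remaining 3 bidders over all 4 lots is Varga→Lot F ($158), Mendoza→Lot A ($168), Huang→Lot D ($163), total $489.
VCG payment = (others' best without Eriksen) − (others' welfare with Eriksen) = 489 − 482 = $7.

Eriksen pays $7.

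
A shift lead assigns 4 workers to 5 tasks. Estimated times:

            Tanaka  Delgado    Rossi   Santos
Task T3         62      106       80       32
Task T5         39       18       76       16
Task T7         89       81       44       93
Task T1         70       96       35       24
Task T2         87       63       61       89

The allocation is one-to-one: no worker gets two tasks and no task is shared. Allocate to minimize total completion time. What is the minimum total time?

Optimal: Tanaka→Task T3 (62 min), Delgado→Task T5 (18 min), Rossi→Task T7 (44 min), Santos→Task T1 (24 min) — total 62+18+44+24 = 148 min.
Min-entry greedy (repeatedly take the single cheapest remaining cell) gives 176 min, worse by 28.

Minimum total: 148 min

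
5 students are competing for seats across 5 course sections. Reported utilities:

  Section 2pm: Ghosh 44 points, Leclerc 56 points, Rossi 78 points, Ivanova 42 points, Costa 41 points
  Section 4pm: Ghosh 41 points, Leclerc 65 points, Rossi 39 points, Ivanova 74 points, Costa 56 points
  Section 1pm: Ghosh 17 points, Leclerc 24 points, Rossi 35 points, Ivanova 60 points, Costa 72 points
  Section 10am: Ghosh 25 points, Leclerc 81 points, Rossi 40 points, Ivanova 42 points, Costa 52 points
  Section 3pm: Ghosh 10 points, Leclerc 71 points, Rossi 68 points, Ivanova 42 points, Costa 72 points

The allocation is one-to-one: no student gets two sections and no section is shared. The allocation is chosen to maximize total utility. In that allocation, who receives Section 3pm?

Treat this as an assignment problem: match each student to one section.
Optimal: Ghosh→Section 2pm (44 points), Leclerc→Section 10am (81 points), Rossi→Section 3pm (68 points), Ivanova→Section 4pm (74 points), Costa→Section 1pm (72 points) — total 44+81+68+74+72 = 339 points.
Column-greedy (each section in turn goes to its best remaining student) gives 315 points, worse by 24.
Next-best assignment: Ghosh→Section 4pm, Leclerc→Section 10am, Rossi→Section 2pm, Ivanova→Section 1pm, Costa→Section 3pm = 332 points.
Swapping Leclerc↔Ivanova (Leclerc→Section 4pm 65 points, Ivanova→Section 10am 42 points) loses 48.
Checked against all permutations: 339 points is optimal.
Rossi's own top section is Section 2pm (78 points), but forcing Rossi→Section 2pm and reassigning the rest optimally gives only 332 points — worse by 7.

Rossi receives Section 3pm.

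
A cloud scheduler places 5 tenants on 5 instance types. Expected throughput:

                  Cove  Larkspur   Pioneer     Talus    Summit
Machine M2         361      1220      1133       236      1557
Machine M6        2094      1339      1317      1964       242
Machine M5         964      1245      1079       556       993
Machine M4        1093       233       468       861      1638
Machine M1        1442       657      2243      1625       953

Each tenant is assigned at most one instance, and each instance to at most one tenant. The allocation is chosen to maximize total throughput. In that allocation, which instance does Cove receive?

Cove receives Machine M4.

Treat this as an assignment problem: match each tenant to one instance.
Optimal: Cove→Machine M4 (1093 ops/s), Larkspur→Machine M5 (1245 ops/s), Pioneer→Machine M1 (2243 ops/s), Talus→Machine M6 (1964 ops/s), Summit→Machine M2 (1557 ops/s) — total 1093+1245+2243+1964+1557 = 8102 ops/s.
Column-greedy (each instance in turn goes to its best remaining tenant) gives 8000 ops/s, worse by 102.
Next-best assignment: Cove→Machine M5, Larkspur→Machine M2, Pioneer→Machine M1, Talus→Machine M6, Summit→Machine M4 = 8029 ops/s.
Checked against all permutations: 8102 ops/s is optimal.
Cove's own top instance is Machine M6 (2094 ops/s), but forcing Cove→Machine M6 and reassigning the rest optimally gives only 8000 ops/s — worse by 102.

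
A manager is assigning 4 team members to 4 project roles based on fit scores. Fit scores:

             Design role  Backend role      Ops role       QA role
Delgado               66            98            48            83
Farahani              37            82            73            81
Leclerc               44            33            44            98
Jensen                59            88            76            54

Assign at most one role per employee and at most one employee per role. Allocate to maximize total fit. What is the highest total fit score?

Max total: 328 pts

This is a one-to-one assignment (maximum-weight bipartite matching).
Optimal: Delgado→Backend role (98 pts), Farahani→Ops role (73 pts), Leclerc→QA role (98 pts), Jensen→Design role (59 pts) — total 98+73+98+59 = 328 pts.
Column-greedy (each role in turn goes to its best remaining employee) gives 325 pts, worse by 3.
Next-best assignment: Delgado→Design role, Farahani→Ops role, Leclerc→QA role, Jensen→Backend role = 325 pts.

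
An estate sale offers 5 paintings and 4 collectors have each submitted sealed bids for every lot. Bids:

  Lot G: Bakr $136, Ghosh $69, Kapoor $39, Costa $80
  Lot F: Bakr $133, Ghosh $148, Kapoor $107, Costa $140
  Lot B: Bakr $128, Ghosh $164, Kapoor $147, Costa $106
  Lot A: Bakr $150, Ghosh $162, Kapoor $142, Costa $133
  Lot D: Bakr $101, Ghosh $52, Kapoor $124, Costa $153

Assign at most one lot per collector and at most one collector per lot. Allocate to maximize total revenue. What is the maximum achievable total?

Max total: $598

This is a one-to-one assignment (maximum-weight bipartite matching).
Optimal: Bakr→Lot G ($136), Ghosh→Lot A ($162), Kapoor→Lot B ($147), Costa→Lot D ($153) — total 136+162+147+153 = $598.
Row-greedy (each collector in turn takes its best remaining lot) gives $578, worse by 20.
Swapping Bakr↔Costa (Bakr→Lot D $101, Costa→Lot G $80) loses 108.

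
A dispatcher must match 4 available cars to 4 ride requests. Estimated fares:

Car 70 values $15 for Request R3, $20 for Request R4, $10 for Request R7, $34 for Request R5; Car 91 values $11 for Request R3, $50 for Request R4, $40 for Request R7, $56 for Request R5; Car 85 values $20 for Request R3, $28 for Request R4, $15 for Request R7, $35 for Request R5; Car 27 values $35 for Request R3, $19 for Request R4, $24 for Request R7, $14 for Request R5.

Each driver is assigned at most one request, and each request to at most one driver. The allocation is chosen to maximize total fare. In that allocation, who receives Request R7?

Optimal: Car 70→Request R5 ($34), Car 91→Request R7 ($40), Car 85→Request R4 ($28), Car 27→Request R3 ($35) — total 34+40+28+35 = $137.
Column-greedy (each request in turn goes to its best remaining driver) gives $134, worse by 3.
Next-best assignment: Car 70→Request R5, Car 91→Request R4, Car 85→Request R7, Car 27→Request R3 = $134.
Swapping Car 85↔Car 27 (Car 85→Request R3 $20, Car 27→Request R4 $19) loses 24.
Car 91's own top request is Request R5 ($56), but forcing Car 91→Request R5 and reassigning the rest optimally gives only $129 — worse by 8.

Car 91 receives Request R7.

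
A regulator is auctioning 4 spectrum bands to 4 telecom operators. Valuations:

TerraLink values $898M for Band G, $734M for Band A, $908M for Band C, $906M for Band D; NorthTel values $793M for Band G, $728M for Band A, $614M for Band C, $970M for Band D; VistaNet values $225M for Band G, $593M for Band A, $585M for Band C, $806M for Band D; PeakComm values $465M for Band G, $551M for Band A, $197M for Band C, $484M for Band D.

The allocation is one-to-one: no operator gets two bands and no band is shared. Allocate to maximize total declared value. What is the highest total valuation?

Optimal: TerraLink→Band C ($908M), NorthTel→Band G ($793M), VistaNet→Band D ($806M), PeakComm→Band A ($551M) — total 908+793+806+551 = $3058M.
Max-entry greedy (repeatedly take the single best remaining cell) gives $2936M, worse by 122.

Max total: $3058M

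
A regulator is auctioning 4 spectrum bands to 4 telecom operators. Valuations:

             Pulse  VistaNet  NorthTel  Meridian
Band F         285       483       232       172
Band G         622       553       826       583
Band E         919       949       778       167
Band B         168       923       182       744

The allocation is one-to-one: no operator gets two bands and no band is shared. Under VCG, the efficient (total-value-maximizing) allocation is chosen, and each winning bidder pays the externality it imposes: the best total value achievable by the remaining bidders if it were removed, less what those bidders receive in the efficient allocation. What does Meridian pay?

Meridian pays $440M.

Efficient allocation: Pulse→Band E ($919M), VistaNet→Band F ($483M), NorthTel→Band G ($826M), Meridian→Band B ($744M); total welfare W = $2972M.
Meridian receives Band B at value $744M, so the others get W − 744 = $2228M.
Without Meridian: best allocation of the remaining 3 bidders over all 4 bands is Pulse→Band E ($919M), VistaNet→Band B ($923M), NorthTel→Band G ($826M), total $2668M.
VCG payment = (others' best without Meridian) − (others' welfare with Meridian) = 2668 − 2228 = $440M.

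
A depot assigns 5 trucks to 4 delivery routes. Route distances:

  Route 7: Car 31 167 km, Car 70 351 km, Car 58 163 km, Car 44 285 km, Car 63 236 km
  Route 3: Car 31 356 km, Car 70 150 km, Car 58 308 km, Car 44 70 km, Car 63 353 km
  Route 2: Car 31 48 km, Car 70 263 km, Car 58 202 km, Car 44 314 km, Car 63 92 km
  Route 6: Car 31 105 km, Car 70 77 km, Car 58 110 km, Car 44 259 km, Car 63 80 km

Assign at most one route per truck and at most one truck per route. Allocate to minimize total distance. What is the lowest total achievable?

Minimum total: 358 km

Optimal: Car 58→Route 7 (163 km), Car 44→Route 3 (70 km), Car 31→Route 2 (48 km), Car 70→Route 6 (77 km) — total 163+70+48+77 = 358 km.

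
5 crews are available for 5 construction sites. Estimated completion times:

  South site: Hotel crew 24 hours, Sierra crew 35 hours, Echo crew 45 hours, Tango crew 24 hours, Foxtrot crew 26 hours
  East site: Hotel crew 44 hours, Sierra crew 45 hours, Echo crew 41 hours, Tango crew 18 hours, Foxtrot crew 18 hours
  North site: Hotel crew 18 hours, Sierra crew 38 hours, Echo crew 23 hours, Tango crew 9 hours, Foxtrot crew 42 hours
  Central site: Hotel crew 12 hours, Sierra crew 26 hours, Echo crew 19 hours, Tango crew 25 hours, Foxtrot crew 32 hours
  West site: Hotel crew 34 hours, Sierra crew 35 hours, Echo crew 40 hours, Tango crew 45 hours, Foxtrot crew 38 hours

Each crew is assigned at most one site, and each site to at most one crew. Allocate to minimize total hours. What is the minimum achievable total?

Optimal: Hotel crew→South site (24 hours), Sierra crew→West site (35 hours), Echo crew→Central site (19 hours), Tango crew→North site (9 hours), Foxtrot crew→East site (18 hours) — total 24+35+19+9+18 = 105 hours.
Min-entry greedy (repeatedly take the single cheapest remaining cell) gives 114 hours, worse by 9.
No other one-to-one assignment undercuts 105 hours.

Min total: 105 hours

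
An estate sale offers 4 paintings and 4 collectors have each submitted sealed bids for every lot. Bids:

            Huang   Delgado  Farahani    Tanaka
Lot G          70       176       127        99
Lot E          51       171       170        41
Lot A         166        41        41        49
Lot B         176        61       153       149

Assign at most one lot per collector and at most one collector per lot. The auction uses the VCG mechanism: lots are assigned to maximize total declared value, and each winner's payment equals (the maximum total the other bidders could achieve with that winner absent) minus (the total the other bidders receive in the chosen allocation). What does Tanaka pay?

Efficient allocation: Huang→Lot A ($166), Delgado→Lot G ($176), Farahani→Lot E ($170), Tanaka→Lot B ($149); total welfare W = $661.
Tanaka receives Lot B at value $149, so the others get W − 149 = $512.
Without Tanaka: best allocation of the remaining 3 bidders over all 4 lots is Huang→Lot B ($176), Delgado→Lot G ($176), Farahani→Lot E ($170), total $522.
VCG payment = (others' best without Tanaka) − (others' welfare with Tanaka) = 522 − 512 = $10.

Tanaka pays $10.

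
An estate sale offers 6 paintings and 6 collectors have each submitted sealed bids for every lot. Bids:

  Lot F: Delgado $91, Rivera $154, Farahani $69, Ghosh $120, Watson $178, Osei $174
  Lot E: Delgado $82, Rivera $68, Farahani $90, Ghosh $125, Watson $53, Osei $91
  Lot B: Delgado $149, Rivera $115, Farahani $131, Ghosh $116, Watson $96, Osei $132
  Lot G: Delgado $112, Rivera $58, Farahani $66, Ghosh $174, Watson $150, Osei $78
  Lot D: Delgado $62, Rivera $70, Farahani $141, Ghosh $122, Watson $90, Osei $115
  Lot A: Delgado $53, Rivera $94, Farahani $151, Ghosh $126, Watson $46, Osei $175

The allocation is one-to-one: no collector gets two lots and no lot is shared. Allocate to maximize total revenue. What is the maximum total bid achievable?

Maximum total: $894

Optimal: Delgado→Lot B ($149), Rivera→Lot F ($154), Farahani→Lot D ($141), Ghosh→Lot E ($125), Watson→Lot G ($150), Osei→Lot A ($175) — total 149+154+141+125+150+175 = $894.
Max-entry greedy (repeatedly take the single best remaining cell) gives $885, worse by 9.
Every other assignment is strictly worse.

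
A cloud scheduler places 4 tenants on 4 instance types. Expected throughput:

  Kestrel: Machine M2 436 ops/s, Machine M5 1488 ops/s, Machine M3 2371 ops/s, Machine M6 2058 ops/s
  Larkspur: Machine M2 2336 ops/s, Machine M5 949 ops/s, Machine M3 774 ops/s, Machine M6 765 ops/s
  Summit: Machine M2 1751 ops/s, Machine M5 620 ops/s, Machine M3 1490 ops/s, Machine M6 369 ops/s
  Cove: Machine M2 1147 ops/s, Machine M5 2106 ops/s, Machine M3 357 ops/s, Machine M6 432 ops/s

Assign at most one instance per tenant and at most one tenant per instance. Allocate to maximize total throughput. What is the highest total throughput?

This is the linear assignment problem.
Optimal: Kestrel→Machine M6 (2058 ops/s), Larkspur→Machine M2 (2336 ops/s), Summit→Machine M3 (1490 ops/s), Cove→Machine M5 (2106 ops/s) — total 2058+2336+1490+2106 = 7990 ops/s.
Row-greedy (each tenant in turn takes its best remaining instance) gives 5759 ops/s, worse by 2231.
Swapping Cove↔Larkspur (Cove→Machine M2 1147 ops/s, Larkspur→Machine M5 949 ops/s) loses 2346.

Max total: 7990 ops/s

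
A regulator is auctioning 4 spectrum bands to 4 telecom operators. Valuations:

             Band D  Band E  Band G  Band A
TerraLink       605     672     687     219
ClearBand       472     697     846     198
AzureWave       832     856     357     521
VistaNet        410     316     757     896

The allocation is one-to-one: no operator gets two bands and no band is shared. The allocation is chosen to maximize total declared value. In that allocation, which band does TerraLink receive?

TerraLink receives Band E.

This is a one-to-one assignment (maximum-weight bipartite matching).
Optimal: TerraLink→Band E ($672M), ClearBand→Band G ($846M), AzureWave→Band D ($832M), VistaNet→Band A ($896M) — total 672+846+832+896 = $3246M.
Row-greedy (each operator in turn takes its best remaining band) gives $3112M, worse by 134.
Next-best assignment: TerraLink→Band D, ClearBand→Band G, AzureWave→Band E, VistaNet→Band A = $3203M.
Swapping VistaNet↔TerraLink (VistaNet→Band E $316M, TerraLink→Band A $219M) loses 1033.
Checked against all permutations: $3246M is optimal.
TerraLink's own top band is Band G ($687M), but forcing TerraLink→Band G and reassigning the rest optimally gives only $3112M — worse by 134.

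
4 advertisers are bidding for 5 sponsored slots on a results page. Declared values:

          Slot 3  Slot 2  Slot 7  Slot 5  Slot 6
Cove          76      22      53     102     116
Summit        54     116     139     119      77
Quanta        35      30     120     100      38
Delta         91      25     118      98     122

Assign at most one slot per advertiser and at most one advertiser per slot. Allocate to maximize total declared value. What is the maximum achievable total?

This is a one-to-one assignment (maximum-weight bipartite matching).
Optimal: Cove→Slot 5 ($102), Summit→Slot 2 ($116), Quanta→Slot 7 ($120), Delta→Slot 6 ($122) — total 102+116+120+122 = $460.
Row-greedy (each advertiser in turn takes its best remaining slot) gives $446, worse by 14.

Max total: $460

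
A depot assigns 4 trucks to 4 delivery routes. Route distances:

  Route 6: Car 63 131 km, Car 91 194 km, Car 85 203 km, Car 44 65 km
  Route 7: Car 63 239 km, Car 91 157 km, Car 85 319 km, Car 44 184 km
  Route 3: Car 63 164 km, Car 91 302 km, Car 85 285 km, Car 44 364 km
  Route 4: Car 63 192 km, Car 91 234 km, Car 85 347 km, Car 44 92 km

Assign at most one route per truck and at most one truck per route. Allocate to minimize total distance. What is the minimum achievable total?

This is a one-to-one assignment (minimum-cost bipartite matching).
Optimal: Car 63→Route 3 (164 km), Car 91→Route 7 (157 km), Car 85→Route 6 (203 km), Car 44→Route 4 (92 km) — total 164+157+203+92 = 616 km.
Row-greedy (each truck in turn takes its cheapest remaining route) gives 665 km, worse by 49.
Checked against all permutations: 616 km is optimal.

Minimum total: 616 km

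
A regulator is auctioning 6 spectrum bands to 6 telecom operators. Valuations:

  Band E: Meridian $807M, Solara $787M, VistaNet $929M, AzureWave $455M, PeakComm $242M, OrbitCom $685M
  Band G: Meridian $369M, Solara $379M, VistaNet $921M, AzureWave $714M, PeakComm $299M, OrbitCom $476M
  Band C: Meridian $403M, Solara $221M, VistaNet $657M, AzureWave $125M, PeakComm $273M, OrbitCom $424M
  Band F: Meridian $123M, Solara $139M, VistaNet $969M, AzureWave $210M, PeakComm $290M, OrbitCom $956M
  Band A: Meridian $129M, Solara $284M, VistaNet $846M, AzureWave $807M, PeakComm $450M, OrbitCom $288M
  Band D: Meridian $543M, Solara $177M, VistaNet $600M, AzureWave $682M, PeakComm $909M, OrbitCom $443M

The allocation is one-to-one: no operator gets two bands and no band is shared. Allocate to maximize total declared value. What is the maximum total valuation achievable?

This is the linear assignment problem.
Optimal: Meridian→Band C ($403M), Solara→Band E ($787M), VistaNet→Band G ($921M), AzureWave→Band A ($807M), PeakComm→Band D ($909M), OrbitCom→Band F ($956M) — total 403+787+921+807+909+956 = $4783M.
Column-greedy (each band in turn goes to its best remaining operator) gives $3184M, worse by 1599.
Every other assignment is strictly worse.

Maximum total: $4783M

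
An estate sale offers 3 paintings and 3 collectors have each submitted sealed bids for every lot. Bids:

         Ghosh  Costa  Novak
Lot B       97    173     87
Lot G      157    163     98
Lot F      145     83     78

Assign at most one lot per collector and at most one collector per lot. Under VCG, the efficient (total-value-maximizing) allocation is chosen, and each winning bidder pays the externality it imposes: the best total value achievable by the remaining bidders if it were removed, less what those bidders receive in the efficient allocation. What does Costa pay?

Costa pays $1.

Efficient allocation: Ghosh→Lot F ($145), Costa→Lot B ($173), Novak→Lot G ($98); total welfare W = $416.
Costa receives Lot B at value $173, so the others get W − 173 = $243.
Without Costa: best allocation of the remaining 2 bidders over all 3 lots is Ghosh→Lot G ($157), Novak→Lot B ($87), total $244.
VCG payment = (others' best without Costa) − (others' welfare with Costa) = 244 − 243 = $1.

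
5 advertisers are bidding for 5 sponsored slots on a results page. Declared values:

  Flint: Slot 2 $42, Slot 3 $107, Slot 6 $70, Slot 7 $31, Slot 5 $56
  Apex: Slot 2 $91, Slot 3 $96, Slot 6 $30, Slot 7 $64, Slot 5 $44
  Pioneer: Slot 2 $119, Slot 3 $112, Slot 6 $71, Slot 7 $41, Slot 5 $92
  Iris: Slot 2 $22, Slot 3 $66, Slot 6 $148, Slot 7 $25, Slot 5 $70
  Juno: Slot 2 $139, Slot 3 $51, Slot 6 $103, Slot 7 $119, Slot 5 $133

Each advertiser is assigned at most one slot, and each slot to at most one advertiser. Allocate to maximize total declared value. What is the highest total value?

Optimal: Flint→Slot 3 ($107), Apex→Slot 7 ($64), Pioneer→Slot 2 ($119), Iris→Slot 6 ($148), Juno→Slot 5 ($133) — total 107+64+119+148+133 = $571.
Row-greedy (each advertiser in turn takes its best remaining slot) gives $557, worse by 14.
Next-best assignment: Flint→Slot 3, Apex→Slot 2, Pioneer→Slot 5, Iris→Slot 6, Juno→Slot 7 = $557.

Max total: $571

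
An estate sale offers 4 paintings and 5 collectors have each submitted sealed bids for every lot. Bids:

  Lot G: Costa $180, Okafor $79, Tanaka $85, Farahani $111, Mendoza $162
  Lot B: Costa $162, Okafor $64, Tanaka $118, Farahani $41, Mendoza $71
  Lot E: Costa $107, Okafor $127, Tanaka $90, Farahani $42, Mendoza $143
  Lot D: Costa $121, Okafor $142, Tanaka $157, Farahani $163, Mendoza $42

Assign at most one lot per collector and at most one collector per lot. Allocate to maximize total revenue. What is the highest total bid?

Max total: $614

This is the linear assignment problem.
Optimal: Mendoza→Lot G ($162), Costa→Lot B ($162), Okafor→Lot E ($127), Farahani→Lot D ($163) — total 162+162+127+163 = $614.
Row-greedy (each collector in turn takes its best remaining lot) gives $482, worse by 132.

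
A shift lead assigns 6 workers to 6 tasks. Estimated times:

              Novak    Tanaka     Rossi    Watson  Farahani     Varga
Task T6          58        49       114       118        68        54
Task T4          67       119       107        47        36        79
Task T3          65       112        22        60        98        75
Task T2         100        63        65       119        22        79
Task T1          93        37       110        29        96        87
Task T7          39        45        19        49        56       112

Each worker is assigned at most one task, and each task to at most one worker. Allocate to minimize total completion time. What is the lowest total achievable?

Minimum total: 221 min

Optimal: Novak→Task T7 (39 min), Tanaka→Task T1 (37 min), Rossi→Task T3 (22 min), Watson→Task T4 (47 min), Farahani→Task T2 (22 min), Varga→Task T6 (54 min) — total 39+37+22+47+22+54 = 221 min.
Min-entry greedy (repeatedly take the single cheapest remaining cell) gives 263 min, worse by 42.
Swapping Tanaka↔Rossi (Tanaka→Task T3 112 min, Rossi→Task T1 110 min) adds 163.
Checked against all permutations: 221 min is optimal.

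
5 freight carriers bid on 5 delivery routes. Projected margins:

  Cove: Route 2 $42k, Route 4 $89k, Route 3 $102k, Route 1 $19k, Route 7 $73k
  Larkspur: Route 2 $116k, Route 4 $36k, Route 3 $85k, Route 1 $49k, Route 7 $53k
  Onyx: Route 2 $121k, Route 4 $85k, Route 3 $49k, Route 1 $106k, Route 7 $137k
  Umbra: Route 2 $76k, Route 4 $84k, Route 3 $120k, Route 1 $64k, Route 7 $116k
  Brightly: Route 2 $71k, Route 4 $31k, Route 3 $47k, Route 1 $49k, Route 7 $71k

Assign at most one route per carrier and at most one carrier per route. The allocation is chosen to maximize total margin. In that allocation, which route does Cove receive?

Cove receives Route 4.

Optimal: Cove→Route 4 ($89k), Larkspur→Route 2 ($116k), Onyx→Route 7 ($137k), Umbra→Route 3 ($120k), Brightly→Route 1 ($49k) — total 89+116+137+120+49 = $511k.
Row-greedy (each carrier in turn takes its best remaining route) gives $488k, worse by 23.
Next-best assignment: Cove→Route 4, Larkspur→Route 2, Onyx→Route 1, Umbra→Route 3, Brightly→Route 7 = $502k.
Swapping Onyx↔Cove (Onyx→Route 4 $85k, Cove→Route 7 $73k) loses 68.
Cove's own top route is Route 3 ($102k), but forcing Cove→Route 3 and reassigning the rest optimally gives only $488k — worse by 23.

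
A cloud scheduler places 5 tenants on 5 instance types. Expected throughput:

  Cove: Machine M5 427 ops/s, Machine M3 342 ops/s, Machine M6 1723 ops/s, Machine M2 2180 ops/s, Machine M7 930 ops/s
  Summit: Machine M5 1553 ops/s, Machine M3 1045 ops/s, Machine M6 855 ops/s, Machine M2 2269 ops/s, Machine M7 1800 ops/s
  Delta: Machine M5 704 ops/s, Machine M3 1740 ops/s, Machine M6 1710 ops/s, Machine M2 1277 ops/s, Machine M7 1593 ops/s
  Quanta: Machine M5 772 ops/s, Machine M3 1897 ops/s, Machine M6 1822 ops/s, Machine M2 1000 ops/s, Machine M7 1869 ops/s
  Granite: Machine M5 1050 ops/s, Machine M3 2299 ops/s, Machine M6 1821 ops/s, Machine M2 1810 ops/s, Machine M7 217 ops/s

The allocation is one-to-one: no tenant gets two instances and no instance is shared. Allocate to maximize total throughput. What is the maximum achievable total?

Optimal: Cove→Machine M2 (2180 ops/s), Summit→Machine M5 (1553 ops/s), Delta→Machine M6 (1710 ops/s), Quanta→Machine M7 (1869 ops/s), Granite→Machine M3 (2299 ops/s) — total 2180+1553+1710+1869+2299 = 9611 ops/s.
Max-entry greedy (repeatedly take the single best remaining cell) gives 8864 ops/s, worse by 747.
Next-best assignment: Cove→Machine M2, Summit→Machine M5, Delta→Machine M7, Quanta→Machine M6, Granite→Machine M3 = 9447 ops/s.
Every other assignment is strictly worse.

Max total: 9611 ops/s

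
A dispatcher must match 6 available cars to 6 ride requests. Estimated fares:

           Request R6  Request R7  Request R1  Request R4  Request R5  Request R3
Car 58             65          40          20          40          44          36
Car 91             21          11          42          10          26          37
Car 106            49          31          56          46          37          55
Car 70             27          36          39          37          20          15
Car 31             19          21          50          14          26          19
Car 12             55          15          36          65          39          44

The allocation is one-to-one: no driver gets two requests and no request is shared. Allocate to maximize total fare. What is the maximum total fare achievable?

Optimal: Car 58→Request R6 ($65), Car 91→Request R5 ($26), Car 106→Request R3 ($55), Car 70→Request R7 ($36), Car 31→Request R1 ($50), Car 12→Request R4 ($65) — total 65+26+55+36+50+65 = $297.
Column-greedy (each request in turn goes to its best remaining driver) gives $267, worse by 30.
Swapping Car 70↔Car 91 (Car 70→Request R5 $20, Car 91→Request R7 $11) loses 31.

Max total: $297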